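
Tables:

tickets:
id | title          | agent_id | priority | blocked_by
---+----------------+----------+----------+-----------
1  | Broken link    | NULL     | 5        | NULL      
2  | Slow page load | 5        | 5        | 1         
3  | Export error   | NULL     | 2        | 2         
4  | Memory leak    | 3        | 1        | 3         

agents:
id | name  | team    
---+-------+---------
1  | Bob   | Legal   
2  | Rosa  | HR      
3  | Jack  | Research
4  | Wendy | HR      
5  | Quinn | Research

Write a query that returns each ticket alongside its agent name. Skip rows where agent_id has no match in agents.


INNER JOIN keeps only tickets rows whose agent_id matches an id in agents. Walk through each ticket:
  - ticket 1 (Broken link): agent_id=NULL, no match -> dropped
  - ticket 2 (Slow page load): agent_id=5 -> matches Quinn
  - ticket 3 (Export error): agent_id=NULL, no match -> dropped
  - ticket 4 (Memory leak): agent_id=3 -> matches Jack
So 2 of 4 rows are dropped.

SQL:
SELECT a.title, b.name AS agent
FROM tickets a
INNER JOIN agents b ON a.agent_id = b.id

Result:
title          | agent
---------------+------
Slow page load | Quinn
Memory leak    | Jack 


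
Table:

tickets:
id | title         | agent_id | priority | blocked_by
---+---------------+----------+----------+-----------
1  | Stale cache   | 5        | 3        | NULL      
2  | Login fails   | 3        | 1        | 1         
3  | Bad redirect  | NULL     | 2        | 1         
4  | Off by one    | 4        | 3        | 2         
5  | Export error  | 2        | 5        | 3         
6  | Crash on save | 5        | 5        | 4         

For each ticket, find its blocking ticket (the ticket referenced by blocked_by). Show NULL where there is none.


This is a self-join: tickets is joined to a second copy of itself, matching each row's blocked_by to another row's id. Use LEFT JOIN so rows with blocked_by=NULL are kept.
  - ticket 1 (Stale cache): blocked_by=NULL -> NULL
  - ticket 2 (Login fails): blocked_by=1 -> Stale cache
  - ticket 3 (Bad redirect): blocked_by=1 -> Stale cache
  - ticket 4 (Off by one): blocked_by=2 -> Login fails
  - ticket 5 (Export error): blocked_by=3 -> Bad redirect
  - ticket 6 (Crash on save): blocked_by=4 -> Off by one

SQL:
SELECT a.title AS item, b.title AS blocked_by
FROM tickets a
LEFT JOIN tickets b ON a.blocked_by = b.id

Result:
item          | blocked_by  
--------------+-------------
Stale cache   | NULL        
Login fails   | Stale cache 
Bad redirect  | Stale cache 
Off by one    | Login fails 
Export error  | Bad redirect
Crash on save | Off by one  


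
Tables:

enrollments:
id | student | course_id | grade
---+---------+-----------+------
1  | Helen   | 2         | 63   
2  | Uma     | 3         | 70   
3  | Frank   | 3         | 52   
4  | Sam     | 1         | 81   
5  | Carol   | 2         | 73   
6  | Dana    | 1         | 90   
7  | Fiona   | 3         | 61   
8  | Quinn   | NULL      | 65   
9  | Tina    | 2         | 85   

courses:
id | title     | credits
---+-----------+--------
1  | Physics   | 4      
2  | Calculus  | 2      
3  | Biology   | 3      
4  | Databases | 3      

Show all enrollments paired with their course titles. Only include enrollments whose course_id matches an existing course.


INNER JOIN keeps only enrollments rows whose course_id matches an id in courses. Walk through each enrollment:
  - enrollment 1 (Helen): course_id=2 -> matches Calculus
  - enrollment 2 (Uma): course_id=3 -> matches Biology
  - enrollment 3 (Frank): course_id=3 -> matches Biology
  - enrollment 4 (Sam): course_id=1 -> matches Physics
  - enrollment 5 (Carol): course_id=2 -> matches Calculus
  - enrollment 6 (Dana): course_id=1 -> matches Physics
  - enrollment 7 (Fiona): course_id=3 -> matches Biology
  - enrollment 8 (Quinn): course_id=NULL, no match -> dropped
  - enrollment 9 (Tina): course_id=2 -> matches Calculus
So 1 of 9 rows is dropped.

SQL:
SELECT a.student, b.title AS course
FROM enrollments a
INNER JOIN courses b ON a.course_id = b.id

Result:
student | course  
--------+---------
Helen   | Calculus
Uma     | Biology 
Frank   | Biology 
Sam     | Physics 
Carol   | Calculus
Dana    | Physics 
Fiona   | Biology 
Tina    | Calculus


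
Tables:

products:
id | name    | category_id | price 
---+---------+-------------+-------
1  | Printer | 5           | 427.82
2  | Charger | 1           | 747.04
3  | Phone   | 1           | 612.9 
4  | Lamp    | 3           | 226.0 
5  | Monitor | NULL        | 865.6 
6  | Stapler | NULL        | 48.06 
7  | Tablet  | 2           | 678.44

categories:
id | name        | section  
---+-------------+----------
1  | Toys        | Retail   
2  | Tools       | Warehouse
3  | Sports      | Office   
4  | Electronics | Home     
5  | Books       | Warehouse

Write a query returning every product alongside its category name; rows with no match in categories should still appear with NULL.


LEFT JOIN keeps every row from products (the left table); where category_id has no match in categories, the category columns become NULL. Walk through each product:
  - product 1 (Printer): category_id=5 -> matches Books
  - product 2 (Charger): category_id=1 -> matches Toys
  - product 3 (Phone): category_id=1 -> matches Toys
  - product 4 (Lamp): category_id=3 -> matches Sports
  - product 5 (Monitor): category_id=NULL, no match -> kept with NULL
  - product 6 (Stapler): category_id=NULL, no match -> kept with NULL
  - product 7 (Tablet): category_id=2 -> matches Tools
All 7 rows appear; 2 have NULL category.

SQL:
SELECT a.name, b.name AS category
FROM products a
LEFT JOIN categories b ON a.category_id = b.id

Result:
name    | category
--------+---------
Printer | Books   
Charger | Toys    
Phone   | Toys    
Lamp    | Sports  
Monitor | NULL    
Stapler | NULL    
Tablet  | Tools   


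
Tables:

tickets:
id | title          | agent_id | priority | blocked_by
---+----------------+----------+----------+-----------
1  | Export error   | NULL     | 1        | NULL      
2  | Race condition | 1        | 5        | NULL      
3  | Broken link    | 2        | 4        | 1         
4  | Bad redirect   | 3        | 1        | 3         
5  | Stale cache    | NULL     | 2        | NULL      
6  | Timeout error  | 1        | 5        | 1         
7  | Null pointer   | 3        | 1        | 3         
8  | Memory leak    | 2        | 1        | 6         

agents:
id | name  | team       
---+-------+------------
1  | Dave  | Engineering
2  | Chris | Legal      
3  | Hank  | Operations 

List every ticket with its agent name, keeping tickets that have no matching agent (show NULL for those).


LEFT JOIN keeps every row from tickets (the left table); where agent_id has no match in agents, the agent columns become NULL. Walk through each ticket:
  - ticket 1 (Export error): agent_id=NULL, no match -> kept with NULL
  - ticket 2 (Race condition): agent_id=1 -> matches Dave
  - ticket 3 (Broken link): agent_id=2 -> matches Chris
  - ticket 4 (Bad redirect): agent_id=3 -> matches Hank
  - ticket 5 (Stale cache): agent_id=NULL, no match -> kept with NULL
  - ticket 6 (Timeout error): agent_id=1 -> matches Dave
  - ticket 7 (Null pointer): agent_id=3 -> matches Hank
  - ticket 8 (Memory leak): agent_id=2 -> matches Chris
All 8 rows appear; 2 have NULL agent.

SQL:
SELECT a.title, b.name AS agent
FROM tickets a
LEFT JOIN agents b ON a.agent_id = b.id

Result:
title          | agent
---------------+------
Export error   | NULL 
Race condition | Dave 
Broken link    | Chris
Bad redirect   | Hank 
Stale cache    | NULL 
Timeout error  | Dave 
Null pointer   | Hank 
Memory leak    | Chris


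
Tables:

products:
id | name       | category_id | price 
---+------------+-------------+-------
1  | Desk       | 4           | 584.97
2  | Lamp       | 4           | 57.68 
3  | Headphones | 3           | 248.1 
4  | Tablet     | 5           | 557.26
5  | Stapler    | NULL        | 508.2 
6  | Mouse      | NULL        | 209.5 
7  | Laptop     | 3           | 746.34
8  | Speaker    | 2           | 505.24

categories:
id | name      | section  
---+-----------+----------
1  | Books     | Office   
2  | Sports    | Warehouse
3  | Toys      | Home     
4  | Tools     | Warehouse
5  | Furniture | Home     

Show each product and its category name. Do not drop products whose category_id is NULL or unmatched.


LEFT JOIN keeps every row from products (the left table); where category_id has no match in categories, the category columns become NULL. Walk through each product:
  - product 1 (Desk): category_id=4 -> matches Tools
  - product 2 (Lamp): category_id=4 -> matches Tools
  - product 3 (Headphones): category_id=3 -> matches Toys
  - product 4 (Tablet): category_id=5 -> matches Furniture
  - product 5 (Stapler): category_id=NULL, no match -> kept with NULL
  - product 6 (Mouse): category_id=NULL, no match -> kept with NULL
  - product 7 (Laptop): category_id=3 -> matches Toys
  - product 8 (Speaker): category_id=2 -> matches Sports
All 8 rows appear; 2 have NULL category.

SQL:
SELECT a.name, b.name AS category
FROM products a
LEFT JOIN categories b ON a.category_id = b.id

Result:
name       | category 
-----------+----------
Desk       | Tools    
Lamp       | Tools    
Headphones | Toys     
Tablet     | Furniture
Stapler    | NULL     
Mouse      | NULL     
Laptop     | Toys     
Speaker    | Sports   


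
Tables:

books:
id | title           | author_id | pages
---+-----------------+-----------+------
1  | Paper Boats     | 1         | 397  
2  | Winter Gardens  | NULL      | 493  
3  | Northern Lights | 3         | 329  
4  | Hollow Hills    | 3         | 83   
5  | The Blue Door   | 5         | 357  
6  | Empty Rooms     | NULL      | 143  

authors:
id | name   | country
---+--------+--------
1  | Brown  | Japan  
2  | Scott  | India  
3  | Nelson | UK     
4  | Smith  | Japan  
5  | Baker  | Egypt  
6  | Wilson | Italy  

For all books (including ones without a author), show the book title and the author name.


LEFT JOIN keeps every row from books (the left table); where author_id has no match in authors, the author columns become NULL. Walk through each book:
  - book 1 (Paper Boats): author_id=1 -> matches Brown
  - book 2 (Winter Gardens): author_id=NULL, no match -> kept with NULL
  - book 3 (Northern Lights): author_id=3 -> matches Nelson
  - book 4 (Hollow Hills): author_id=3 -> matches Nelson
  - book 5 (The Blue Door): author_id=5 -> matches Baker
  - book 6 (Empty Rooms): author_id=NULL, no match -> kept with NULL
All 6 rows appear; 2 have NULL author.

SQL:
SELECT a.title, b.name AS author
FROM books a
LEFT JOIN authors b ON a.author_id = b.id

Result:
title           | author
----------------+-------
Paper Boats     | Brown 
Winter Gardens  | NULL  
Northern Lights | Nelson
Hollow Hills    | Nelson
The Blue Door   | Baker 
Empty Rooms     | NULL  


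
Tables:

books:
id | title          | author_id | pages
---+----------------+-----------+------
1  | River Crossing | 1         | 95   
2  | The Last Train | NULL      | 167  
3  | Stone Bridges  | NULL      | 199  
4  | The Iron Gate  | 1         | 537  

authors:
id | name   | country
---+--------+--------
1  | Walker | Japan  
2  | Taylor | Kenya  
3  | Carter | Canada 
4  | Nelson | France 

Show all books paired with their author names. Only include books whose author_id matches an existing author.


INNER JOIN keeps only books rows whose author_id matches an id in authors. Walk through each book:
  - book 1 (River Crossing): author_id=1 -> matches Walker
  - book 2 (The Last Train): author_id=NULL, no match -> dropped
  - book 3 (Stone Bridges): author_id=NULL, no match -> dropped
  - book 4 (The Iron Gate): author_id=1 -> matches Walker
So 2 of 4 rows are dropped.

SQL:
SELECT a.title, b.name AS author
FROM books a
INNER JOIN authors b ON a.author_id = b.id

Result:
title          | author
---------------+-------
River Crossing | Walker
The Iron Gate  | Walker


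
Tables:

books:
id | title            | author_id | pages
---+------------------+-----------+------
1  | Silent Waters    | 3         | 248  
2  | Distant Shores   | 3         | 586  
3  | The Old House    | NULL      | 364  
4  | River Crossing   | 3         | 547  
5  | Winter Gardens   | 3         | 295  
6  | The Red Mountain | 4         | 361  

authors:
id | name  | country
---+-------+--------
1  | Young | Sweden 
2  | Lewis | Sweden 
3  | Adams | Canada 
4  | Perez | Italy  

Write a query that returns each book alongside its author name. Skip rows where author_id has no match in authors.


INNER JOIN keeps only books rows whose author_id matches an id in authors. Walk through each book:
  - book 1 (Silent Waters): author_id=3 -> matches Adams
  - book 2 (Distant Shores): author_id=3 -> matches Adams
  - book 3 (The Old House): author_id=NULL, no match -> dropped
  - book 4 (River Crossing): author_id=3 -> matches Adams
  - book 5 (Winter Gardens): author_id=3 -> matches Adams
  - book 6 (The Red Mountain): author_id=4 -> matches Perez
So 1 of 6 rows is dropped.

SQL:
SELECT a.title, b.name AS author
FROM books a
INNER JOIN authors b ON a.author_id = b.id

Result:
title            | author
-----------------+-------
Silent Waters    | Adams 
Distant Shores   | Adams 
River Crossing   | Adams 
Winter Gardens   | Adams 
The Red Mountain | Perez 


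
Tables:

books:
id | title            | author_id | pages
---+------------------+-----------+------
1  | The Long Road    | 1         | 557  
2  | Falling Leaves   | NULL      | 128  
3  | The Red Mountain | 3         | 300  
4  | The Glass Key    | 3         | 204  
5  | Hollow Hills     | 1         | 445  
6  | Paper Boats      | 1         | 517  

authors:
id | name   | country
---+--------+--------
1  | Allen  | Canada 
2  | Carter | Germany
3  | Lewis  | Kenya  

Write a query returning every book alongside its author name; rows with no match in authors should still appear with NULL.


LEFT JOIN keeps every row from books (the left table); where author_id has no match in authors, the author columns become NULL. Walk through each book:
  - book 1 (The Long Road): author_id=1 -> matches Allen
  - book 2 (Falling Leaves): author_id=NULL, no match -> kept with NULL
  - book 3 (The Red Mountain): author_id=3 -> matches Lewis
  - book 4 (The Glass Key): author_id=3 -> matches Lewis
  - book 5 (Hollow Hills): author_id=1 -> matches Allen
  - book 6 (Paper Boats): author_id=1 -> matches Allen
All 6 rows appear; 1 has NULL author.

SQL:
SELECT a.title, b.name AS author
FROM books a
LEFT JOIN authors b ON a.author_id = b.id

Result:
title            | author
-----------------+-------
The Long Road    | Allen 
Falling Leaves   | NULL  
The Red Mountain | Lewis 
The Glass Key    | Lewis 
Hollow Hills     | Allen 
Paper Boats      | Allen 


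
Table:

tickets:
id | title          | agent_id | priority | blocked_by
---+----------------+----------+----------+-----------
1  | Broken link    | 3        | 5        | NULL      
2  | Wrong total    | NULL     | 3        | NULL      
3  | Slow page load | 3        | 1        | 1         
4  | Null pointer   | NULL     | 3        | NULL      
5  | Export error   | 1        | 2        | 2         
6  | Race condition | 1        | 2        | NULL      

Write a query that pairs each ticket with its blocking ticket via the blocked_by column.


This is a self-join: tickets is joined to a second copy of itself, matching each row's blocked_by to another row's id. Use LEFT JOIN so rows with blocked_by=NULL are kept.
  - ticket 1 (Broken link): blocked_by=NULL -> NULL
  - ticket 2 (Wrong total): blocked_by=NULL -> NULL
  - ticket 3 (Slow page load): blocked_by=1 -> Broken link
  - ticket 4 (Null pointer): blocked_by=NULL -> NULL
  - ticket 5 (Export error): blocked_by=2 -> Wrong total
  - ticket 6 (Race condition): blocked_by=NULL -> NULL

SQL:
SELECT a.title AS item, b.title AS blocked_by
FROM tickets a
LEFT JOIN tickets b ON a.blocked_by = b.id

Result:
item           | blocked_by 
---------------+------------
Broken link    | NULL       
Wrong total    | NULL       
Slow page load | Broken link
Null pointer   | NULL       
Export error   | Wrong total
Race condition | NULL       


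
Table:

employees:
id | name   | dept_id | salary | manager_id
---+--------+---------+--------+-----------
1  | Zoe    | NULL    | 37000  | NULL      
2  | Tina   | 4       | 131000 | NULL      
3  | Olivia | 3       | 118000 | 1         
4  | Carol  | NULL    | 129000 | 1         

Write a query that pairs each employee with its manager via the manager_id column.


This is a self-join: employees is joined to a second copy of itself, matching each row's manager_id to another row's id. Use LEFT JOIN so rows with manager_id=NULL are kept.
  - employee 1 (Zoe): manager_id=NULL -> NULL
  - employee 2 (Tina): manager_id=NULL -> NULL
  - employee 3 (Olivia): manager_id=1 -> Zoe
  - employee 4 (Carol): manager_id=1 -> Zoe

SQL:
SELECT a.name AS item, b.name AS manager
FROM employees a
LEFT JOIN employees b ON a.manager_id = b.id

Result:
item   | manager
-------+--------
Zoe    | NULL   
Tina   | NULL   
Olivia | Zoe    
Carol  | Zoe    


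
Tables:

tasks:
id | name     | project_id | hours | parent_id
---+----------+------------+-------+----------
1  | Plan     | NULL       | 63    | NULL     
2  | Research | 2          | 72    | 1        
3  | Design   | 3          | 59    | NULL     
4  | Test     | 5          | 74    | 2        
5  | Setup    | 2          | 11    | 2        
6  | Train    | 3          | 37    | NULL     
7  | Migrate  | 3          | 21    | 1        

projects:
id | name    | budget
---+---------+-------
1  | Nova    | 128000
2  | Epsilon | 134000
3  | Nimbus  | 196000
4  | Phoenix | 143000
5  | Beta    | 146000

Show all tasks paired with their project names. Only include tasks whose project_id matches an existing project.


INNER JOIN keeps only tasks rows whose project_id matches an id in projects. Walk through each task:
  - task 1 (Plan): project_id=NULL, no match -> dropped
  - task 2 (Research): project_id=2 -> matches Epsilon
  - task 3 (Design): project_id=3 -> matches Nimbus
  - task 4 (Test): project_id=5 -> matches Beta
  - task 5 (Setup): project_id=2 -> matches Epsilon
  - task 6 (Train): project_id=3 -> matches Nimbus
  - task 7 (Migrate): project_id=3 -> matches Nimbus
So 1 of 7 rows is dropped.

SQL:
SELECT a.name, b.name AS project
FROM tasks a
INNER JOIN projects b ON a.project_id = b.id

Result:
name     | project
---------+--------
Research | Epsilon
Design   | Nimbus 
Test     | Beta   
Setup    | Epsilon
Train    | Nimbus 
Migrate  | Nimbus 


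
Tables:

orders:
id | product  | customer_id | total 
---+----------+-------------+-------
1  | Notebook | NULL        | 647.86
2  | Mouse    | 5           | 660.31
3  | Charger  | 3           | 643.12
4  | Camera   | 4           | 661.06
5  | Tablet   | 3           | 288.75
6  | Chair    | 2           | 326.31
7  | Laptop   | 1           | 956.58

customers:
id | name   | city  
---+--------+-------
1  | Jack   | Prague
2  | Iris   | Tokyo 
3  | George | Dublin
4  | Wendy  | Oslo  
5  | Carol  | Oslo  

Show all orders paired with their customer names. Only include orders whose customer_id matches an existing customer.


INNER JOIN keeps only orders rows whose customer_id matches an id in customers. Walk through each order:
  - order 1 (Notebook): customer_id=NULL, no match -> dropped
  - order 2 (Mouse): customer_id=5 -> matches Carol
  - order 3 (Charger): customer_id=3 -> matches George
  - order 4 (Camera): customer_id=4 -> matches Wendy
  - order 5 (Tablet): customer_id=3 -> matches George
  - order 6 (Chair): customer_id=2 -> matches Iris
  - order 7 (Laptop): customer_id=1 -> matches Jack
So 1 of 7 rows is dropped.

SQL:
SELECT a.product, b.name AS customer
FROM orders a
INNER JOIN customers b ON a.customer_id = b.id

Result:
product | customer
--------+---------
Mouse   | Carol   
Charger | George  
Camera  | Wendy   
Tablet  | George  
Chair   | Iris    
Laptop  | Jack    


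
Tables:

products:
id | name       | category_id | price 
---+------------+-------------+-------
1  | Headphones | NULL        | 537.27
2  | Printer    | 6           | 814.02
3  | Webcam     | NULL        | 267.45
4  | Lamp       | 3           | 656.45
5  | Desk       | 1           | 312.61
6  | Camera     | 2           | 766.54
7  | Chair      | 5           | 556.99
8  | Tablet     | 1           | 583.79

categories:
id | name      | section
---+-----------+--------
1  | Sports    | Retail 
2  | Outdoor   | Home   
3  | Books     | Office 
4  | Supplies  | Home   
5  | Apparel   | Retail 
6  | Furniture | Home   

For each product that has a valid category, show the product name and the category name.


INNER JOIN keeps only products rows whose category_id matches an id in categories. Walk through each product:
  - product 1 (Headphones): category_id=NULL, no match -> dropped
  - product 2 (Printer): category_id=6 -> matches Furniture
  - product 3 (Webcam): category_id=NULL, no match -> dropped
  - product 4 (Lamp): category_id=3 -> matches Books
  - product 5 (Desk): category_id=1 -> matches Sports
  - product 6 (Camera): category_id=2 -> matches Outdoor
  - product 7 (Chair): category_id=5 -> matches Apparel
  - product 8 (Tablet): category_id=1 -> matches Sports
So 2 of 8 rows are dropped.

SQL:
SELECT a.name, b.name AS category
FROM products a
INNER JOIN categories b ON a.category_id = b.id

Result:
name    | category 
--------+----------
Printer | Furniture
Lamp    | Books    
Desk    | Sports   
Camera  | Outdoor  
Chair   | Apparel  
Tablet  | Sports   


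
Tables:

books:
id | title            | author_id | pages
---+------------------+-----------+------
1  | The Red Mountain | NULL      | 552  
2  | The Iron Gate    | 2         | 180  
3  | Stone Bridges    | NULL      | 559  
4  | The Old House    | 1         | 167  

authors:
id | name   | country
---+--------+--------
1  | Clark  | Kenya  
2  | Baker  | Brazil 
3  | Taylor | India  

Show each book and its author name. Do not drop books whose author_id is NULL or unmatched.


LEFT JOIN keeps every row from books (the left table); where author_id has no match in authors, the author columns become NULL. Walk through each book:
  - book 1 (The Red Mountain): author_id=NULL, no match -> kept with NULL
  - book 2 (The Iron Gate): author_id=2 -> matches Baker
  - book 3 (Stone Bridges): author_id=NULL, no match -> kept with NULL
  - book 4 (The Old House): author_id=1 -> matches Clark
All 4 rows appear; 2 have NULL author.

SQL:
SELECT a.title, b.name AS author
FROM books a
LEFT JOIN authors b ON a.author_id = b.id

Result:
title            | author
-----------------+-------
The Red Mountain | NULL  
The Iron Gate    | Baker 
Stone Bridges    | NULL  
The Old House    | Clark 


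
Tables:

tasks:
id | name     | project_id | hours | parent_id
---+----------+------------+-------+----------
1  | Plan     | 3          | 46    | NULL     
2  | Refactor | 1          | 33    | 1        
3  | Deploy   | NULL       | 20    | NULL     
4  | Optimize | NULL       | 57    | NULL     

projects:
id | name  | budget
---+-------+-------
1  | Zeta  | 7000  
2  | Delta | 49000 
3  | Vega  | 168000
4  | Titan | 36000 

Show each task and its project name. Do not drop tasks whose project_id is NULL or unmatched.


LEFT JOIN keeps every row from tasks (the left table); where project_id has no match in projects, the project columns become NULL. Walk through each task:
  - task 1 (Plan): project_id=3 -> matches Vega
  - task 2 (Refactor): project_id=1 -> matches Zeta
  - task 3 (Deploy): project_id=NULL, no match -> kept with NULL
  - task 4 (Optimize): project_id=NULL, no match -> kept with NULL
All 4 rows appear; 2 have NULL project.

SQL:
SELECT a.name, b.name AS project
FROM tasks a
LEFT JOIN projects b ON a.project_id = b.id

Result:
name     | project
---------+--------
Plan     | Vega   
Refactor | Zeta   
Deploy   | NULL   
Optimize | NULL   


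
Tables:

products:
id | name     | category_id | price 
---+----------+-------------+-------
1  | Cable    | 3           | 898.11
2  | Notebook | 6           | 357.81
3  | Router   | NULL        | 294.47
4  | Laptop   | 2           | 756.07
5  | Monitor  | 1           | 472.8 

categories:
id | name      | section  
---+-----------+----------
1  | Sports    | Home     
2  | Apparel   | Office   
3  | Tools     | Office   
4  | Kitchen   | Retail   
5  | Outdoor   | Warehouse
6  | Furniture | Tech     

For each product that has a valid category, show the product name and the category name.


INNER JOIN keeps only products rows whose category_id matches an id in categories. Walk through each product:
  - product 1 (Cable): category_id=3 -> matches Tools
  - product 2 (Notebook): category_id=6 -> matches Furniture
  - product 3 (Router): category_id=NULL, no match -> dropped
  - product 4 (Laptop): category_id=2 -> matches Apparel
  - product 5 (Monitor): category_id=1 -> matches Sports
So 1 of 5 rows is dropped.

SQL:
SELECT a.name, b.name AS category
FROM products a
INNER JOIN categories b ON a.category_id = b.id

Result:
name     | category 
---------+----------
Cable    | Tools    
Notebook | Furniture
Laptop   | Apparel  
Monitor  | Sports   


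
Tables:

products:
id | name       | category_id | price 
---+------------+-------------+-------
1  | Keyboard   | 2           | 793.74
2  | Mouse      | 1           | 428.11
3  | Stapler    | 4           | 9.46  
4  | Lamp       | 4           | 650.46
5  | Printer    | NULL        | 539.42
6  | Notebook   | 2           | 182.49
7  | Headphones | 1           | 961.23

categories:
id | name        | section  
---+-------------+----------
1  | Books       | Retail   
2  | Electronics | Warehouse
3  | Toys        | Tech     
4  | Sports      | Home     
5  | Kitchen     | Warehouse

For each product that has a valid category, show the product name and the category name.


INNER JOIN keeps only products rows whose category_id matches an id in categories. Walk through each product:
  - product 1 (Keyboard): category_id=2 -> matches Electronics
  - product 2 (Mouse): category_id=1 -> matches Books
  - product 3 (Stapler): category_id=4 -> matches Sports
  - product 4 (Lamp): category_id=4 -> matches Sports
  - product 5 (Printer): category_id=NULL, no match -> dropped
  - product 6 (Notebook): category_id=2 -> matches Electronics
  - product 7 (Headphones): category_id=1 -> matches Books
So 1 of 7 rows is dropped.

SQL:
SELECT a.name, b.name AS category
FROM products a
INNER JOIN categories b ON a.category_id = b.id

Result:
name       | category   
-----------+------------
Keyboard   | Electronics
Mouse      | Books      
Stapler    | Sports     
Lamp       | Sports     
Notebook   | Electronics
Headphones | Books      


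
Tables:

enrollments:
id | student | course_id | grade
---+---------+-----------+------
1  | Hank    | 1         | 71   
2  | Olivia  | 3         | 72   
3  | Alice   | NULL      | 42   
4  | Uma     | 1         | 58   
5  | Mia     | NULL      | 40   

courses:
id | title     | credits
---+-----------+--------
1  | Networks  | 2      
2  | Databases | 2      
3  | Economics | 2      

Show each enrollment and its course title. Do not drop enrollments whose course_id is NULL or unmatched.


LEFT JOIN keeps every row from enrollments (the left table); where course_id has no match in courses, the course columns become NULL. Walk through each enrollment:
  - enrollment 1 (Hank): course_id=1 -> matches Networks
  - enrollment 2 (Olivia): course_id=3 -> matches Economics
  - enrollment 3 (Alice): course_id=NULL, no match -> kept with NULL
  - enrollment 4 (Uma): course_id=1 -> matches Networks
  - enrollment 5 (Mia): course_id=NULL, no match -> kept with NULL
All 5 rows appear; 2 have NULL course.

SQL:
SELECT a.student, b.title AS course
FROM enrollments a
LEFT JOIN courses b ON a.course_id = b.id

Result:
student | course   
--------+----------
Hank    | Networks 
Olivia  | Economics
Alice   | NULL     
Uma     | Networks 
Mia     | NULL     


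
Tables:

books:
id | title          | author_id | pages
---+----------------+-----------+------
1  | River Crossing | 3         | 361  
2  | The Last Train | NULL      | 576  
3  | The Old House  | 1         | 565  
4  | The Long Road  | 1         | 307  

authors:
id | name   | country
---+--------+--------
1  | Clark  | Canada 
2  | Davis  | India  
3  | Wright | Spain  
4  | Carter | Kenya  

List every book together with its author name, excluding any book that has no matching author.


INNER JOIN keeps only books rows whose author_id matches an id in authors. Walk through each book:
  - book 1 (River Crossing): author_id=3 -> matches Wright
  - book 2 (The Last Train): author_id=NULL, no match -> dropped
  - book 3 (The Old House): author_id=1 -> matches Clark
  - book 4 (The Long Road): author_id=1 -> matches Clark
So 1 of 4 rows is dropped.

SQL:
SELECT a.title, b.name AS author
FROM books a
INNER JOIN authors b ON a.author_id = b.id

Result:
title          | author
---------------+-------
River Crossing | Wright
The Old House  | Clark 
The Long Road  | Clark 


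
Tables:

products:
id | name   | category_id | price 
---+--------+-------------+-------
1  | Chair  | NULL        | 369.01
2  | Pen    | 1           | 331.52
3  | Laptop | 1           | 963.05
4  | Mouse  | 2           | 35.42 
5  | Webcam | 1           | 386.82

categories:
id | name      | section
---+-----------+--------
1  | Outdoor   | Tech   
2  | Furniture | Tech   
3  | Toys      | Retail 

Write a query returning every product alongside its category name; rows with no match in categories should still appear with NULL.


LEFT JOIN keeps every row from products (the left table); where category_id has no match in categories, the category columns become NULL. Walk through each product:
  - product 1 (Chair): category_id=NULL, no match -> kept with NULL
  - product 2 (Pen): category_id=1 -> matches Outdoor
  - product 3 (Laptop): category_id=1 -> matches Outdoor
  - product 4 (Mouse): category_id=2 -> matches Furniture
  - product 5 (Webcam): category_id=1 -> matches Outdoor
All 5 rows appear; 1 has NULL category.

SQL:
SELECT a.name, b.name AS category
FROM products a
LEFT JOIN categories b ON a.category_id = b.id

Result:
name   | category 
-------+----------
Chair  | NULL     
Pen    | Outdoor  
Laptop | Outdoor  
Mouse  | Furniture
Webcam | Outdoor  


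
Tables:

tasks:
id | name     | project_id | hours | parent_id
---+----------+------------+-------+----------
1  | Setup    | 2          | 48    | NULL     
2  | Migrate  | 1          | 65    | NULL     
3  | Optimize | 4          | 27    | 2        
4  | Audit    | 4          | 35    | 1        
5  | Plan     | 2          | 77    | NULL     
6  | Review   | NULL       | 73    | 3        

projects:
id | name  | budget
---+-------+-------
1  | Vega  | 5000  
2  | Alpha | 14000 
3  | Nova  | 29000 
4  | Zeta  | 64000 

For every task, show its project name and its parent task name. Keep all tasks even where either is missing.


Two LEFT JOINs from the same base table tasks: one to projects via project_id, one to tasks itself via parent_id. Both are LEFT so every task is preserved.
Match against projects:
  - task 1 (Setup): project_id=2 -> matches Alpha
  - task 2 (Migrate): project_id=1 -> matches Vega
  - task 3 (Optimize): project_id=4 -> matches Zeta
  - task 4 (Audit): project_id=4 -> matches Zeta
  - task 5 (Plan): project_id=2 -> matches Alpha
  - task 6 (Review): project_id=NULL, no match -> kept with NULL
Match against tasks (self):
  - task 1 (Setup): parent_id=NULL -> NULL
  - task 2 (Migrate): parent_id=NULL -> NULL
  - task 3 (Optimize): parent_id=2 -> Migrate
  - task 4 (Audit): parent_id=1 -> Setup
  - task 5 (Plan): parent_id=NULL -> NULL
  - task 6 (Review): parent_id=3 -> Optimize

SQL:
SELECT a.name, b.name AS project, c.name AS parent
FROM tasks a
LEFT JOIN projects b ON a.project_id = b.id
LEFT JOIN tasks c ON a.parent_id = c.id

Result:
name     | project | parent  
---------+---------+---------
Setup    | Alpha   | NULL    
Migrate  | Vega    | NULL    
Optimize | Zeta    | Migrate 
Audit    | Zeta    | Setup   
Plan     | Alpha   | NULL    
Review   | NULL    | Optimize


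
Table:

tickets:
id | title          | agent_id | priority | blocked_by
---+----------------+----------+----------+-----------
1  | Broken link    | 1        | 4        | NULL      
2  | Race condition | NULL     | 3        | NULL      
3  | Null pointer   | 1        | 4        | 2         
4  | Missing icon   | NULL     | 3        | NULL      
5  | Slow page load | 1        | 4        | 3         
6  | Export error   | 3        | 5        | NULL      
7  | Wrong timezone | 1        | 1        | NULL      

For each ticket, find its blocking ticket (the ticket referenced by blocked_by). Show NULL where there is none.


This is a self-join: tickets is joined to a second copy of itself, matching each row's blocked_by to another row's id. Use LEFT JOIN so rows with blocked_by=NULL are kept.
  - ticket 1 (Broken link): blocked_by=NULL -> NULL
  - ticket 2 (Race condition): blocked_by=NULL -> NULL
  - ticket 3 (Null pointer): blocked_by=2 -> Race condition
  - ticket 4 (Missing icon): blocked_by=NULL -> NULL
  - ticket 5 (Slow page load): blocked_by=3 -> Null pointer
  - ticket 6 (Export error): blocked_by=NULL -> NULL
  - ticket 7 (Wrong timezone): blocked_by=NULL -> NULL

SQL:
SELECT a.title AS item, b.title AS blocked_by
FROM tickets a
LEFT JOIN tickets b ON a.blocked_by = b.id

Result:
item           | blocked_by    
---------------+---------------
Broken link    | NULL          
Race condition | NULL          
Null pointer   | Race condition
Missing icon   | NULL          
Slow page load | Null pointer  
Export error   | NULL          
Wrong timezone | NULL          


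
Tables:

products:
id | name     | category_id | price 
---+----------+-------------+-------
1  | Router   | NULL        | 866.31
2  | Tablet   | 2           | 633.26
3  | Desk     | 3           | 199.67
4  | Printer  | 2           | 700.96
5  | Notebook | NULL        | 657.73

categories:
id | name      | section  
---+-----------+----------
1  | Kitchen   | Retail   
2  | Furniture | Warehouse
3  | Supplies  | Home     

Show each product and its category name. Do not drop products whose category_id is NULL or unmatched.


LEFT JOIN keeps every row from products (the left table); where category_id has no match in categories, the category columns become NULL. Walk through each product:
  - product 1 (Router): category_id=NULL, no match -> kept with NULL
  - product 2 (Tablet): category_id=2 -> matches Furniture
  - product 3 (Desk): category_id=3 -> matches Supplies
  - product 4 (Printer): category_id=2 -> matches Furniture
  - product 5 (Notebook): category_id=NULL, no match -> kept with NULL
All 5 rows appear; 2 have NULL category.

SQL:
SELECT a.name, b.name AS category
FROM products a
LEFT JOIN categories b ON a.category_id = b.id

Result:
name     | category 
---------+----------
Router   | NULL     
Tablet   | Furniture
Desk     | Supplies 
Printer  | Furniture
Notebook | NULL     


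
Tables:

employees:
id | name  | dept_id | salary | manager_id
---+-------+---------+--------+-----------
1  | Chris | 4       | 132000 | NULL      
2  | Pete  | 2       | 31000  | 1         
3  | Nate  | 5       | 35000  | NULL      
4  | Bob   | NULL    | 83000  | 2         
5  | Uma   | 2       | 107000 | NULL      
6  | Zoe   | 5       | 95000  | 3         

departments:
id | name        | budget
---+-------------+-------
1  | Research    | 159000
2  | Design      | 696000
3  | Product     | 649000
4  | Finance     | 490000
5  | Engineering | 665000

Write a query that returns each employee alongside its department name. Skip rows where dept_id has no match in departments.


INNER JOIN keeps only employees rows whose dept_id matches an id in departments. Walk through each employee:
  - employee 1 (Chris): dept_id=4 -> matches Finance
  - employee 2 (Pete): dept_id=2 -> matches Design
  - employee 3 (Nate): dept_id=5 -> matches Engineering
  - employee 4 (Bob): dept_id=NULL, no match -> dropped
  - employee 5 (Uma): dept_id=2 -> matches Design
  - employee 6 (Zoe): dept_id=5 -> matches Engineering
So 1 of 6 rows is dropped.

SQL:
SELECT a.name, b.name AS department
FROM employees a
INNER JOIN departments b ON a.dept_id = b.id

Result:
name  | department 
------+------------
Chris | Finance    
Pete  | Design     
Nate  | Engineering
Uma   | Design     
Zoe   | Engineering


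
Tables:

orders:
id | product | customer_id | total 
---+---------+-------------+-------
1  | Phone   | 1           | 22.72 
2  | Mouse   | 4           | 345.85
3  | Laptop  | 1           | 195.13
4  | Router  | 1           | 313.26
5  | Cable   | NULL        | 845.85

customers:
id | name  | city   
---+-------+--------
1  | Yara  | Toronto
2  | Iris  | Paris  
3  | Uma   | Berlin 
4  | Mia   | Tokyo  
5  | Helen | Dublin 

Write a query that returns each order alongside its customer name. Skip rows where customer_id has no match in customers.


INNER JOIN keeps only orders rows whose customer_id matches an id in customers. Walk through each order:
  - order 1 (Phone): customer_id=1 -> matches Yara
  - order 2 (Mouse): customer_id=4 -> matches Mia
  - order 3 (Laptop): customer_id=1 -> matches Yara
  - order 4 (Router): customer_id=1 -> matches Yara
  - order 5 (Cable): customer_id=NULL, no match -> dropped
So 1 of 5 rows is dropped.

SQL:
SELECT a.product, b.name AS customer
FROM orders a
INNER JOIN customers b ON a.customer_id = b.id

Result:
product | customer
--------+---------
Phone   | Yara    
Mouse   | Mia     
Laptop  | Yara    
Router  | Yara    


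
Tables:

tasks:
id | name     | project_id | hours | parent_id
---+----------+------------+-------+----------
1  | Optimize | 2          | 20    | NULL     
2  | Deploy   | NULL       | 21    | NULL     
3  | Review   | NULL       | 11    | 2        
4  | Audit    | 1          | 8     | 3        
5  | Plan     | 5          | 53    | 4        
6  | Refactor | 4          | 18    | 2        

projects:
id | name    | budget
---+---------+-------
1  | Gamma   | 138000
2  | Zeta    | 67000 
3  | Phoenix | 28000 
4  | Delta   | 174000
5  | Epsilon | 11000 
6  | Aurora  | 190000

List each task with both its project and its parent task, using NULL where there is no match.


Two LEFT JOINs from the same base table tasks: one to projects via project_id, one to tasks itself via parent_id. Both are LEFT so every task is preserved.
Match against projects:
  - task 1 (Optimize): project_id=2 -> matches Zeta
  - task 2 (Deploy): project_id=NULL, no match -> kept with NULL
  - task 3 (Review): project_id=NULL, no match -> kept with NULL
  - task 4 (Audit): project_id=1 -> matches Gamma
  - task 5 (Plan): project_id=5 -> matches Epsilon
  - task 6 (Refactor): project_id=4 -> matches Delta
Match against tasks (self):
  - task 1 (Optimize): parent_id=NULL -> NULL
  - task 2 (Deploy): parent_id=NULL -> NULL
  - task 3 (Review): parent_id=2 -> Deploy
  - task 4 (Audit): parent_id=3 -> Review
  - task 5 (Plan): parent_id=4 -> Audit
  - task 6 (Refactor): parent_id=2 -> Deploy

SQL:
SELECT a.name, b.name AS project, c.name AS parent
FROM tasks a
LEFT JOIN projects b ON a.project_id = b.id
LEFT JOIN tasks c ON a.parent_id = c.id

Result:
name     | project | parent
---------+---------+-------
Optimize | Zeta    | NULL  
Deploy   | NULL    | NULL  
Review   | NULL    | Deploy
Audit    | Gamma   | Review
Plan     | Epsilon | Audit 
Refactor | Delta   | Deploy


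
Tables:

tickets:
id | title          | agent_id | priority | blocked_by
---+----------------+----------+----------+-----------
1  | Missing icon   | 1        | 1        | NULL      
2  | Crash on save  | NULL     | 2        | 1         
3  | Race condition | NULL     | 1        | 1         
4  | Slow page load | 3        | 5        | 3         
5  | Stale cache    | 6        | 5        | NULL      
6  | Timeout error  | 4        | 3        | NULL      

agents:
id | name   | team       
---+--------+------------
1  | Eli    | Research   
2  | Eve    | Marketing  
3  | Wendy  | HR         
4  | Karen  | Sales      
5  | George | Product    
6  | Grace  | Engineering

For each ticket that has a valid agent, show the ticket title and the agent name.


INNER JOIN keeps only tickets rows whose agent_id matches an id in agents. Walk through each ticket:
  - ticket 1 (Missing icon): agent_id=1 -> matches Eli
  - ticket 2 (Crash on save): agent_id=NULL, no match -> dropped
  - ticket 3 (Race condition): agent_id=NULL, no match -> dropped
  - ticket 4 (Slow page load): agent_id=3 -> matches Wendy
  - ticket 5 (Stale cache): agent_id=6 -> matches Grace
  - ticket 6 (Timeout error): agent_id=4 -> matches Karen
So 2 of 6 rows are dropped.

SQL:
SELECT a.title, b.name AS agent
FROM tickets a
INNER JOIN agents b ON a.agent_id = b.id

Result:
title          | agent
---------------+------
Missing icon   | Eli  
Slow page load | Wendy
Stale cache    | Grace
Timeout error  | Karen
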